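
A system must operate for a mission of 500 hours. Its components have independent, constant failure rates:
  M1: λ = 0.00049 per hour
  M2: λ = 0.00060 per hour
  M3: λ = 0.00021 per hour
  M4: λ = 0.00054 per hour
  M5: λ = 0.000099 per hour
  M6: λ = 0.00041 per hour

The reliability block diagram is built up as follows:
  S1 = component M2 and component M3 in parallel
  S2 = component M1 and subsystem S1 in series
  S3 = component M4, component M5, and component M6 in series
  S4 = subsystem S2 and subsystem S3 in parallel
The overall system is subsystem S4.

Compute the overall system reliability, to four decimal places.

R(M1) = exp(−0.00049 × 500) = 0.782705
R(M2) = exp(−0.00060 × 500) = 0.740818
R(M3) = exp(−0.00021 × 500) = 0.900325
R(M4) = exp(−0.00054 × 500) = 0.763379
R(M5) = exp(−0.000099 × 500) = 0.951705
R(M6) = exp(−0.00041 × 500) = 0.814647
Parallel (M2 and M3): 1 − (1 − 0.740818)(1 − 0.900325) = 0.974166
Series (M1 and [0.974166]): 0.782705 × 0.974166 = 0.762485
Series (M4, M5, and M6): 0.763379 × 0.951705 × 0.814647 = 0.591851
Parallel ([0.762485] and [0.591851]): 1 − (1 − 0.762485)(1 − 0.591851) = 0.9031

0.9031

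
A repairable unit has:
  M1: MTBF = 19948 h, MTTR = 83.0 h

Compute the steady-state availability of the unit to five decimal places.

0.99586

A(M1) = MTBF/(MTBF+MTTR) = 19948/(19948+83.0) = 0.99586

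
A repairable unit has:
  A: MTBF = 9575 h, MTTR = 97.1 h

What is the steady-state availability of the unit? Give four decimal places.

A(A) = MTBF/(MTBF+MTTR) = 9575/(9575+97.1) = 0.9900

0.9900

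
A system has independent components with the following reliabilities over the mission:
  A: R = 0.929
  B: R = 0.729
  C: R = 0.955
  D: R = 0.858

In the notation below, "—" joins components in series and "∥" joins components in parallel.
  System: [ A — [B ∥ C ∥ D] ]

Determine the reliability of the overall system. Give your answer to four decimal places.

0.9274

Parallel (B, C, and D): 1 − (1 − 0.729000)(1 − 0.955000)(1 − 0.858000) = 0.998268
Series (A and [0.998268]): 0.929000 × 0.998268 = 0.9274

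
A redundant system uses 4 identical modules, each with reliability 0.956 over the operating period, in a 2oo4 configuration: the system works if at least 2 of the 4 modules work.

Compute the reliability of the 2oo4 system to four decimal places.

0.9997

R = Σ_{i=2}^{4} C(4,i) p^i (1−p)^{4−i} with p = 0.956
C(4,2)·0.956^2·0.044^2 = 0.010616
C(4,3)·0.956^3·0.044^1 = 0.153775
C(4,4)·0.956^4·0.044^0 = 0.835279
Sum = 0.9997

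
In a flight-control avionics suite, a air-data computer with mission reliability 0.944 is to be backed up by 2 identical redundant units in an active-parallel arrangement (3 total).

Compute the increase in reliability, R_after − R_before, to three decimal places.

R_before = 0.944
R_after = 1 − (1 − 0.944)^3 = 1.000
ΔR = 1.000 − 0.944 = 0.056

0.056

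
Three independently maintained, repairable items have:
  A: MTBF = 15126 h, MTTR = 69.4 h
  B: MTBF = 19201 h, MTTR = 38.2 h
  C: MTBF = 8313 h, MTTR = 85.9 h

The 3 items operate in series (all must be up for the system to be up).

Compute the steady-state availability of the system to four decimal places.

A(A) = MTBF/(MTBF+MTTR) = 15126/(15126+69.4) = 0.995433
A(B) = MTBF/(MTBF+MTTR) = 19201/(19201+38.2) = 0.998014
A(C) = MTBF/(MTBF+MTTR) = 8313/(8313+85.9) = 0.989772
Series availability: 0.995433 × 0.998014 × 0.989772 = 0.9833

0.9833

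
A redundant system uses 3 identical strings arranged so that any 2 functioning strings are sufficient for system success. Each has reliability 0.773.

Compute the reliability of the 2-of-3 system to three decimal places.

R = Σ_{i=2}^{3} C(3,i) p^i (1−p)^{3−i} with p = 0.773
C(3,2)·0.773^2·0.227^1 = 0.40692
C(3,3)·0.773^3·0.227^0 = 0.46189
Sum = 0.869

0.869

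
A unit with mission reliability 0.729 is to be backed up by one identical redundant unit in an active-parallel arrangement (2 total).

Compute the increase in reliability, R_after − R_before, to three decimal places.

R_before = 0.729
R_after = 1 − (1 − 0.729)^2 = 0.927
ΔR = 0.927 − 0.729 = 0.198

0.198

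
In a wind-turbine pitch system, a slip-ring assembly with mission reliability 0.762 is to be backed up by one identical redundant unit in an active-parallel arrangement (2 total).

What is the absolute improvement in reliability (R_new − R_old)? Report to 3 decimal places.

R_before = 0.762
R_after = 1 − (1 − 0.762)^2 = 0.943
ΔR = 0.943 − 0.762 = 0.181

0.181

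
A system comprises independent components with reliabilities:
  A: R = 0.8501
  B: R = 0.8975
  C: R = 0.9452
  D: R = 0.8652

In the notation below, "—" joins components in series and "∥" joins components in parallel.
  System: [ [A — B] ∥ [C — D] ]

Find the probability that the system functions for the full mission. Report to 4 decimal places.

Series (A and B): 0.850100 × 0.897500 = 0.762965
Series (C and D): 0.945200 × 0.865200 = 0.817787
Parallel ([0.762965] and [0.817787]): 1 − (1 − 0.762965)(1 − 0.817787) = 0.9568

0.9568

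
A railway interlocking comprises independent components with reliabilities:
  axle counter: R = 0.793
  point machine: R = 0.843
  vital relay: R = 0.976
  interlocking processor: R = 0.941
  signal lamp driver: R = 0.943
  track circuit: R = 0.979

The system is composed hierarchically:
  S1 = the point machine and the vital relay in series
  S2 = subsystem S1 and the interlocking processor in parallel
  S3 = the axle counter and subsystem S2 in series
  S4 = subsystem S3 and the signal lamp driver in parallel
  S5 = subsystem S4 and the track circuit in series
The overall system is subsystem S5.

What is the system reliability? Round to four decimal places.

Series (point machine and vital relay): 0.843000 × 0.976000 = 0.822768
Parallel ([0.822768] and interlocking processor): 1 − (1 − 0.822768)(1 − 0.941000) = 0.989543
Series (axle counter and [0.989543]): 0.793000 × 0.989543 = 0.784708
Parallel ([0.784708] and signal lamp driver): 1 − (1 − 0.784708)(1 − 0.943000) = 0.987728
Series ([0.987728] and track circuit): 0.987728 × 0.979000 = 0.9670

0.9670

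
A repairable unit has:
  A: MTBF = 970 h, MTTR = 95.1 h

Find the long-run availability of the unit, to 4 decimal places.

A(A) = MTBF/(MTBF+MTTR) = 970/(970+95.1) = 0.9107

0.9107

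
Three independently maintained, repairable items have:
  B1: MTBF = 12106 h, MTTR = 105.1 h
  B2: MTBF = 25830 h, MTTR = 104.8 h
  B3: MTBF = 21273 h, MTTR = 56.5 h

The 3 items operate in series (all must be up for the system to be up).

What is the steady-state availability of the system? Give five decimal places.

0.98477

A(B1) = MTBF/(MTBF+MTTR) = 12106/(12106+105.1) = 0.991393
A(B2) = MTBF/(MTBF+MTTR) = 25830/(25830+104.8) = 0.995959
A(B3) = MTBF/(MTBF+MTTR) = 21273/(21273+56.5) = 0.997351
Series availability: 0.991393 × 0.995959 × 0.997351 = 0.98477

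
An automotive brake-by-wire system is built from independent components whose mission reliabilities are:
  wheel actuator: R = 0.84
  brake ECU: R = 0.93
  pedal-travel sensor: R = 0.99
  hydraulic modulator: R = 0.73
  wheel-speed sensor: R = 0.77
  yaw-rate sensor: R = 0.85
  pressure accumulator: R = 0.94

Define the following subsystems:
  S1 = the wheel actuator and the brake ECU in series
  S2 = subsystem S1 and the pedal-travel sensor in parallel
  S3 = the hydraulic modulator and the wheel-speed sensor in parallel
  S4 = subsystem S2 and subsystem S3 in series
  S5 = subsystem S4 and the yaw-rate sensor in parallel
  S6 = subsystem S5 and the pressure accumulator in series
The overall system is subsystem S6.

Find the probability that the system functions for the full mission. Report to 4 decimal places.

0.9310

Series (wheel actuator and brake ECU): 0.840000 × 0.930000 = 0.781200
Parallel ([0.781200] and pedal-travel sensor): 1 − (1 − 0.781200)(1 − 0.990000) = 0.997812
Parallel (hydraulic modulator and wheel-speed sensor): 1 − (1 − 0.730000)(1 − 0.770000) = 0.937900
Series ([0.997812] and [0.937900]): 0.997812 × 0.937900 = 0.935848
Parallel ([0.935848] and yaw-rate sensor): 1 − (1 − 0.935848)(1 − 0.850000) = 0.990377
Series ([0.990377] and pressure accumulator): 0.990377 × 0.940000 = 0.9310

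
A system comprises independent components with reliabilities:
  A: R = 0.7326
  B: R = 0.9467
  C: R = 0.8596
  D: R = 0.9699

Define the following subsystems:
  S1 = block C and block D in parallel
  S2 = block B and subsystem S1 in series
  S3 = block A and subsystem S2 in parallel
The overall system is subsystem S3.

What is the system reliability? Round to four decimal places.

0.9847

Parallel (C and D): 1 − (1 − 0.859600)(1 − 0.969900) = 0.995774
Series (B and [0.995774]): 0.946700 × 0.995774 = 0.942699
Parallel (A and [0.942699]): 1 − (1 − 0.732600)(1 − 0.942699) = 0.9847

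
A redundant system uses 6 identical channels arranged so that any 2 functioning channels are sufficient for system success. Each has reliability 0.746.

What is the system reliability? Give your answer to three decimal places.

0.995

R = Σ_{i=2}^{6} C(6,i) p^i (1−p)^{6−i} with p = 0.746
C(6,2)·0.746^2·0.254^4 = 0.03475
C(6,3)·0.746^3·0.254^3 = 0.13607
C(6,4)·0.746^4·0.254^2 = 0.29972
C(6,5)·0.746^5·0.254^1 = 0.35211
C(6,6)·0.746^6·0.254^0 = 0.17236
Sum = 0.995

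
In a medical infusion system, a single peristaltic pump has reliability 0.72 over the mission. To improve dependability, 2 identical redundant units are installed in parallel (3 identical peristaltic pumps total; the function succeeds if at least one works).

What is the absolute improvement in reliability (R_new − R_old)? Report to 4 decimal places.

R_before = 0.72
R_after = 1 − (1 − 0.72)^3 = 0.9780
ΔR = 0.9780 − 0.72 = 0.2580

0.2580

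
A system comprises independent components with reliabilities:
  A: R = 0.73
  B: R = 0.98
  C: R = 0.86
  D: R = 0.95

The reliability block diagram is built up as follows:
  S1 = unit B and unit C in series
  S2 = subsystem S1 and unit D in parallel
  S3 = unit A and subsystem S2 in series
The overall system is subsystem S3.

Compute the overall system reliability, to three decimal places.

Series (B and C): 0.98000 × 0.86000 = 0.84280
Parallel ([0.84280] and D): 1 − (1 − 0.84280)(1 − 0.95000) = 0.99214
Series (A and [0.99214]): 0.73000 × 0.99214 = 0.724

0.724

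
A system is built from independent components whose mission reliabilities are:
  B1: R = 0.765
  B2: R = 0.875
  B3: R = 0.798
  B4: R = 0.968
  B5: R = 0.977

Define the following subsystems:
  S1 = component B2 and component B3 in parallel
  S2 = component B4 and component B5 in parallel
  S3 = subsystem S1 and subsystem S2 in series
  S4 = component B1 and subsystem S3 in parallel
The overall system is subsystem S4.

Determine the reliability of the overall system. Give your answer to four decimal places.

Parallel (B2 and B3): 1 − (1 − 0.875000)(1 − 0.798000) = 0.974750
Parallel (B4 and B5): 1 − (1 − 0.968000)(1 − 0.977000) = 0.999264
Series ([0.974750] and [0.999264]): 0.974750 × 0.999264 = 0.974033
Parallel (B1 and [0.974033]): 1 − (1 − 0.765000)(1 − 0.974033) = 0.9939

0.9939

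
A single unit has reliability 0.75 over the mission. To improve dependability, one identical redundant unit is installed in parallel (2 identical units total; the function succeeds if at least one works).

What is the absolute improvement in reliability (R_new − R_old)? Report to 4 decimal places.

R_before = 0.75
R_after = 1 − (1 − 0.75)^2 = 0.9375
ΔR = 0.9375 − 0.75 = 0.1875

0.1875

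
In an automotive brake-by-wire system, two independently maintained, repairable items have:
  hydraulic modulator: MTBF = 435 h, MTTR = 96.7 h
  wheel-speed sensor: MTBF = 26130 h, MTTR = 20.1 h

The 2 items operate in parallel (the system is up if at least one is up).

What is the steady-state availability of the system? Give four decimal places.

A(hydraulic modulator) = MTBF/(MTBF+MTTR) = 435/(435+96.7) = 0.818131
A(wheel-speed sensor) = MTBF/(MTBF+MTTR) = 26130/(26130+20.1) = 0.999231
Parallel availability: 1 − (1 − 0.818131)(1 − 0.999231) = 0.9999

0.9999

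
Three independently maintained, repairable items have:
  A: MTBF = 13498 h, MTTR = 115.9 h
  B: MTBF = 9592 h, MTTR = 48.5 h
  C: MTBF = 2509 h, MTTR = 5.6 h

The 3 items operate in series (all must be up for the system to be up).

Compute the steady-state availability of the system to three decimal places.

A(A) = MTBF/(MTBF+MTTR) = 13498/(13498+115.9) = 0.991487
A(B) = MTBF/(MTBF+MTTR) = 9592/(9592+48.5) = 0.994969
A(C) = MTBF/(MTBF+MTTR) = 2509/(2509+5.6) = 0.997773
Series availability: 0.991487 × 0.994969 × 0.997773 = 0.984

0.984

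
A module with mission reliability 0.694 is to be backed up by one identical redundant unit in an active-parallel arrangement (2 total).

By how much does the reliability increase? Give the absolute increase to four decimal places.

0.2124

R_before = 0.694
R_after = 1 − (1 − 0.694)^2 = 0.9064
ΔR = 0.9064 − 0.694 = 0.2124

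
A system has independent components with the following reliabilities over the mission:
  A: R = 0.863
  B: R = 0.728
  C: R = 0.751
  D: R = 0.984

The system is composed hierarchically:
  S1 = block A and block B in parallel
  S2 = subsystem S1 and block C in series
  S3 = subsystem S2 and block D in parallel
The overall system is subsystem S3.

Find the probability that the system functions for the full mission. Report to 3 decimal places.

0.996

Parallel (A and B): 1 − (1 − 0.86300)(1 − 0.72800) = 0.96274
Series ([0.96274] and C): 0.96274 × 0.75100 = 0.72302
Parallel ([0.72302] and D): 1 − (1 − 0.72302)(1 − 0.98400) = 0.996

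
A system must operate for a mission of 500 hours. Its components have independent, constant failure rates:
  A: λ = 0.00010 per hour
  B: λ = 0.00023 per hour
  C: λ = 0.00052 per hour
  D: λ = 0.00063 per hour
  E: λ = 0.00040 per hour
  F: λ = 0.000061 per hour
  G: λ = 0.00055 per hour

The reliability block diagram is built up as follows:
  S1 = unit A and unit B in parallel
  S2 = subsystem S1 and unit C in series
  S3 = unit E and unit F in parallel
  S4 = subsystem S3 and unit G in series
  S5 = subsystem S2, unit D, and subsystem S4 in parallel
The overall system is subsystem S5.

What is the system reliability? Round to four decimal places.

R(A) = exp(−0.00010 × 500) = 0.951229
R(B) = exp(−0.00023 × 500) = 0.891366
R(C) = exp(−0.00052 × 500) = 0.771052
R(D) = exp(−0.00063 × 500) = 0.729789
R(E) = exp(−0.00040 × 500) = 0.818731
R(F) = exp(−0.000061 × 500) = 0.969960
R(G) = exp(−0.00055 × 500) = 0.759572
Parallel (A and B): 1 − (1 − 0.951229)(1 − 0.891366) = 0.994702
Series ([0.994702] and C): 0.994702 × 0.771052 = 0.766967
Parallel (E and F): 1 − (1 − 0.818731)(1 − 0.969960) = 0.994555
Series ([0.994555] and G): 0.994555 × 0.759572 = 0.755436
Parallel ([0.766967], D, and [0.755436]): 1 − (1 − 0.766967)(1 − 0.729789)(1 − 0.755436) = 0.9846

0.9846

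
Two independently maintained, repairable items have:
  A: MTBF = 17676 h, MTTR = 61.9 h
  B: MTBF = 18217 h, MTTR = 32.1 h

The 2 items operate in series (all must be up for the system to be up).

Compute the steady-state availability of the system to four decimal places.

0.9948

A(A) = MTBF/(MTBF+MTTR) = 17676/(17676+61.9) = 0.996510
A(B) = MTBF/(MTBF+MTTR) = 18217/(18217+32.1) = 0.998241
Series availability: 0.996510 × 0.998241 = 0.9948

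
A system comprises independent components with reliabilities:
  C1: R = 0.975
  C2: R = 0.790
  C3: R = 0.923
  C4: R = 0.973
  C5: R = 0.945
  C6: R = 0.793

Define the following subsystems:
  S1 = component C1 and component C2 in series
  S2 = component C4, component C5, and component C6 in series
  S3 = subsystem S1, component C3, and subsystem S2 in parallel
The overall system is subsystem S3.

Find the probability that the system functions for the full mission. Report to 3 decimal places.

0.995

Series (C1 and C2): 0.97500 × 0.79000 = 0.77025
Series (C4, C5, and C6): 0.97300 × 0.94500 × 0.79300 = 0.72915
Parallel ([0.77025], C3, and [0.72915]): 1 − (1 − 0.77025)(1 − 0.92300)(1 − 0.72915) = 0.995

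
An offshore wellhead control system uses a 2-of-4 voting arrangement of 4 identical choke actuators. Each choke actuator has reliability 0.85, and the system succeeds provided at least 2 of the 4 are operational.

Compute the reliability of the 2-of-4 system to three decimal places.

R = Σ_{i=2}^{4} C(4,i) p^i (1−p)^{4−i} with p = 0.85
C(4,2)·0.85^2·0.15^2 = 0.09754
C(4,3)·0.85^3·0.15^1 = 0.36848
C(4,4)·0.85^4·0.15^0 = 0.52201
Sum = 0.988

0.988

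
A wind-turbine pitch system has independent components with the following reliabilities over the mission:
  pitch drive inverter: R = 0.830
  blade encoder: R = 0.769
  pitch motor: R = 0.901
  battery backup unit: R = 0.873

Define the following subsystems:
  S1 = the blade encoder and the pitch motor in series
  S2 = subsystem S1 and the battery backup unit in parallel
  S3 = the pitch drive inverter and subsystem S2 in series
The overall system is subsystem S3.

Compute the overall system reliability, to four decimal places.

0.7976

Series (blade encoder and pitch motor): 0.769000 × 0.901000 = 0.692869
Parallel ([0.692869] and battery backup unit): 1 − (1 − 0.692869)(1 − 0.873000) = 0.960994
Series (pitch drive inverter and [0.960994]): 0.830000 × 0.960994 = 0.7976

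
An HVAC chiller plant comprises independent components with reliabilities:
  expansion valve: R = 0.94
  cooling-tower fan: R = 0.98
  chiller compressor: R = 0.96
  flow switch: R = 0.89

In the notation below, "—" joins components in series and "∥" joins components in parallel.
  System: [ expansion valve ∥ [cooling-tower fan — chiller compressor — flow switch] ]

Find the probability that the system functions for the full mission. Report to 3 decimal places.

0.990

Series (cooling-tower fan, chiller compressor, and flow switch): 0.98000 × 0.96000 × 0.89000 = 0.83731
Parallel (expansion valve and [0.83731]): 1 − (1 − 0.94000)(1 − 0.83731) = 0.990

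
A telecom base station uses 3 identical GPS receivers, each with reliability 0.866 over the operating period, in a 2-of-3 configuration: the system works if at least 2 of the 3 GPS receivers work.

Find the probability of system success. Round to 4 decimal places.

R = Σ_{i=2}^{3} C(3,i) p^i (1−p)^{3−i} with p = 0.866
C(3,2)·0.866^2·0.134^1 = 0.301482
C(3,3)·0.866^3·0.134^0 = 0.649462
Sum = 0.9509

0.9509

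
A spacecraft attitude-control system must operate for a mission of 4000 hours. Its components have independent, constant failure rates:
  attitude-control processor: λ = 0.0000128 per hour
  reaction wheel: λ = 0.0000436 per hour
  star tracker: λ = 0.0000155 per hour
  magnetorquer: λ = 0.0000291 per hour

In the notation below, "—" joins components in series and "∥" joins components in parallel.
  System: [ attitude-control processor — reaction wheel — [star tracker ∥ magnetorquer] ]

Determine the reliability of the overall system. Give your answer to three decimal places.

R(attitude-control processor) = exp(−0.0000128 × 4000) = 0.95009
R(reaction wheel) = exp(−0.0000436 × 4000) = 0.83996
R(star tracker) = exp(−0.0000155 × 4000) = 0.93988
R(magnetorquer) = exp(−0.0000291 × 4000) = 0.89012
Parallel (star tracker and magnetorquer): 1 − (1 − 0.93988)(1 − 0.89012) = 0.99339
Series (attitude-control processor, reaction wheel, and [0.99339]): 0.95009 × 0.83996 × 0.99339 = 0.793

0.793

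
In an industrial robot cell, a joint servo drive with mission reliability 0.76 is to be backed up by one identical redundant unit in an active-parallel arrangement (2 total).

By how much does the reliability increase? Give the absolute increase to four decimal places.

0.1824

R_before = 0.76
R_after = 1 − (1 − 0.76)^2 = 0.9424
ΔR = 0.9424 − 0.76 = 0.1824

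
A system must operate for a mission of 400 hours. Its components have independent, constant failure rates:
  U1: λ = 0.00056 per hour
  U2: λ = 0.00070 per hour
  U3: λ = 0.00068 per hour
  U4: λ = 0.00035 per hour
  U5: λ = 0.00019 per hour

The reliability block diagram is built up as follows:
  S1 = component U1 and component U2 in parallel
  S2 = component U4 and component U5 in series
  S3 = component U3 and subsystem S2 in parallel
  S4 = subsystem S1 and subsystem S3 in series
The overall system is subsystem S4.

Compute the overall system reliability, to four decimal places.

0.9070

R(U1) = exp(−0.00056 × 400) = 0.799315
R(U2) = exp(−0.00070 × 400) = 0.755784
R(U3) = exp(−0.00068 × 400) = 0.761854
R(U4) = exp(−0.00035 × 400) = 0.869358
R(U5) = exp(−0.00019 × 400) = 0.926816
Parallel (U1 and U2): 1 − (1 − 0.799315)(1 − 0.755784) = 0.950990
Series (U4 and U5): 0.869358 × 0.926816 = 0.805735
Parallel (U3 and [0.805735]): 1 − (1 − 0.761854)(1 − 0.805735) = 0.953737
Series ([0.950990] and [0.953737]): 0.950990 × 0.953737 = 0.9070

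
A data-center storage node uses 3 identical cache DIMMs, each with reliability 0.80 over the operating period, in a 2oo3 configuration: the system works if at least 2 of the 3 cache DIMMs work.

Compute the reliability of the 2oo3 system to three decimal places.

0.896

R = Σ_{i=2}^{3} C(3,i) p^i (1−p)^{3−i} with p = 0.80
C(3,2)·0.80^2·0.20^1 = 0.38400
C(3,3)·0.80^3·0.20^0 = 0.51200
Sum = 0.896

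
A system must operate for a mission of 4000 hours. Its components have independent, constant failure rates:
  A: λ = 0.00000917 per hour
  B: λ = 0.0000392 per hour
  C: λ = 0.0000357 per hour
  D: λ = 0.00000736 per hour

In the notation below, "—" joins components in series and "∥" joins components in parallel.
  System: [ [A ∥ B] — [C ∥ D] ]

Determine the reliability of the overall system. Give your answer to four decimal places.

0.9909

R(A) = exp(−0.00000917 × 4000) = 0.963985
R(B) = exp(−0.0000392 × 4000) = 0.854875
R(C) = exp(−0.0000357 × 4000) = 0.866927
R(D) = exp(−0.00000736 × 4000) = 0.970989
Parallel (A and B): 1 − (1 − 0.963985)(1 − 0.854875) = 0.994773
Parallel (C and D): 1 − (1 − 0.866927)(1 − 0.970989) = 0.996139
Series ([0.994773] and [0.996139]): 0.994773 × 0.996139 = 0.9909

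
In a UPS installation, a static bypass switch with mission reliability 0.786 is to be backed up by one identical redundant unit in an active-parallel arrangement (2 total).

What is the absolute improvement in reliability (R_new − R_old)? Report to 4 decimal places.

R_before = 0.786
R_after = 1 − (1 − 0.786)^2 = 0.9542
ΔR = 0.9542 − 0.786 = 0.1682

0.1682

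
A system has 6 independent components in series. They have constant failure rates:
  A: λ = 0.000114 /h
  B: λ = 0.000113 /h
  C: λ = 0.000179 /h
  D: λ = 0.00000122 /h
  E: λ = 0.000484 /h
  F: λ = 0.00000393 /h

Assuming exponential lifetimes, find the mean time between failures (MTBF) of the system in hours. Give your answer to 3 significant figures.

Series of exponential components: λ_sys = Σ λ_i
λ_sys = 0.000114 + 0.000113 + 0.000179 + 0.00000122 + 0.000484 + 0.00000393 = 8.9515e-04 /h
MTBF = 1 / λ_sys = 1120 h

1120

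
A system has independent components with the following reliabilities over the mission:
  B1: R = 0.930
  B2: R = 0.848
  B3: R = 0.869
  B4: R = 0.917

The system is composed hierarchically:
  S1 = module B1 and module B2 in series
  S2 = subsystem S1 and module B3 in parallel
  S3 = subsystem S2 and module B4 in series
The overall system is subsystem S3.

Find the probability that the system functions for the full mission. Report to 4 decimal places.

Series (B1 and B2): 0.930000 × 0.848000 = 0.788640
Parallel ([0.788640] and B3): 1 − (1 − 0.788640)(1 − 0.869000) = 0.972312
Series ([0.972312] and B4): 0.972312 × 0.917000 = 0.8916

0.8916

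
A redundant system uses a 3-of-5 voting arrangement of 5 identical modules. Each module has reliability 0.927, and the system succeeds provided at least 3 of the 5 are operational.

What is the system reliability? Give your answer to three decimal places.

0.997

R = Σ_{i=3}^{5} C(5,i) p^i (1−p)^{5−i} with p = 0.927
C(5,3)·0.927^3·0.073^2 = 0.04245
C(5,4)·0.927^4·0.073^1 = 0.26953
C(5,5)·0.927^5·0.073^0 = 0.68454
Sum = 0.997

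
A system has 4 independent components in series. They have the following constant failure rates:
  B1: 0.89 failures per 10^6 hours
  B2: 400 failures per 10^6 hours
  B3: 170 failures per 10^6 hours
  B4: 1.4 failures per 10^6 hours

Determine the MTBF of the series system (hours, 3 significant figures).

Series of exponential components: λ_sys = Σ λ_i
λ_sys = 0.00000089 + 0.00040 + 0.00017 + 0.0000014 = 5.7229e-04 /h
MTBF = 1 / λ_sys = 1750 h

1750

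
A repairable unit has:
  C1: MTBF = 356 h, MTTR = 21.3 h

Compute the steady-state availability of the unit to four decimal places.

A(C1) = MTBF/(MTBF+MTTR) = 356/(356+21.3) = 0.9435

0.9435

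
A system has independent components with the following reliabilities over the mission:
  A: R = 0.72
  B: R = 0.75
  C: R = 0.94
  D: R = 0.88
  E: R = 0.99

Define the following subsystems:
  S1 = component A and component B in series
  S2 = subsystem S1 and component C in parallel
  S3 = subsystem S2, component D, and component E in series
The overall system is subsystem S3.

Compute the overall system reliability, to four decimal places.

0.8472

Series (A and B): 0.720000 × 0.750000 = 0.540000
Parallel ([0.540000] and C): 1 − (1 − 0.540000)(1 − 0.940000) = 0.972400
Series ([0.972400], D, and E): 0.972400 × 0.880000 × 0.990000 = 0.8472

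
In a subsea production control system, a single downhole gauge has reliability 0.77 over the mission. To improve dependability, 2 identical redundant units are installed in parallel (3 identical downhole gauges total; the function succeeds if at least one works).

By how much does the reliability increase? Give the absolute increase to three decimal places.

0.218

R_before = 0.77
R_after = 1 − (1 − 0.77)^3 = 0.988
ΔR = 0.988 − 0.77 = 0.218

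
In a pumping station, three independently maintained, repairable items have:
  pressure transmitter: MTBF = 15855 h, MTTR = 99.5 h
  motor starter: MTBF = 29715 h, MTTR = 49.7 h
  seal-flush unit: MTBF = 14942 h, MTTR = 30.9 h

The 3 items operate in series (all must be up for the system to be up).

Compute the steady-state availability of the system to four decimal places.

A(pressure transmitter) = MTBF/(MTBF+MTTR) = 15855/(15855+99.5) = 0.993764
A(motor starter) = MTBF/(MTBF+MTTR) = 29715/(29715+49.7) = 0.998330
A(seal-flush unit) = MTBF/(MTBF+MTTR) = 14942/(14942+30.9) = 0.997936
Series availability: 0.993764 × 0.998330 × 0.997936 = 0.9901

0.9901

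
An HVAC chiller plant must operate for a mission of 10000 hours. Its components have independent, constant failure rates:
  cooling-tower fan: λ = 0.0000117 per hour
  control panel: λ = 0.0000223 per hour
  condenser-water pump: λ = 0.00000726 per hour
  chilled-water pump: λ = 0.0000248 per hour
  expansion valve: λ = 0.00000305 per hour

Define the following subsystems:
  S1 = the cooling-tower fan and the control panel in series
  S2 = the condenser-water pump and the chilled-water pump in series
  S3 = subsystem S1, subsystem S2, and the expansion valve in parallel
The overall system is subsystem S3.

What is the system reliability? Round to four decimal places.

R(cooling-tower fan) = exp(−0.0000117 × 10000) = 0.889585
R(control panel) = exp(−0.0000223 × 10000) = 0.800115
R(condenser-water pump) = exp(−0.00000726 × 10000) = 0.929973
R(chilled-water pump) = exp(−0.0000248 × 10000) = 0.780360
R(expansion valve) = exp(−0.00000305 × 10000) = 0.969960
Series (cooling-tower fan and control panel): 0.889585 × 0.800115 = 0.711770
Series (condenser-water pump and chilled-water pump): 0.929973 × 0.780360 = 0.725714
Parallel ([0.711770], [0.725714], and expansion valve): 1 − (1 − 0.711770)(1 − 0.725714)(1 − 0.969960) = 0.9976

0.9976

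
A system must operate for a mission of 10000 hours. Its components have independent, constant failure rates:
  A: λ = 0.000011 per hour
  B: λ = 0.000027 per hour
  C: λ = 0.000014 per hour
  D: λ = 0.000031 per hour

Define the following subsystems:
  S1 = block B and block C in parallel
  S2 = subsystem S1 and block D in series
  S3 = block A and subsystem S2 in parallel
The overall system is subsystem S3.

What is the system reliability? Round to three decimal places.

R(A) = exp(−0.000011 × 10000) = 0.89583
R(B) = exp(−0.000027 × 10000) = 0.76338
R(C) = exp(−0.000014 × 10000) = 0.86936
R(D) = exp(−0.000031 × 10000) = 0.73345
Parallel (B and C): 1 − (1 − 0.76338)(1 − 0.86936) = 0.96909
Series ([0.96909] and D): 0.96909 × 0.73345 = 0.71078
Parallel (A and [0.71078]): 1 − (1 − 0.89583)(1 − 0.71078) = 0.970

0.970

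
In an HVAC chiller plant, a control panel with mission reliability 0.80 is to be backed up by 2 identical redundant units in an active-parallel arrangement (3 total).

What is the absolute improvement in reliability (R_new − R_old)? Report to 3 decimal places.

R_before = 0.80
R_after = 1 − (1 − 0.80)^3 = 0.992
ΔR = 0.992 − 0.80 = 0.192

0.192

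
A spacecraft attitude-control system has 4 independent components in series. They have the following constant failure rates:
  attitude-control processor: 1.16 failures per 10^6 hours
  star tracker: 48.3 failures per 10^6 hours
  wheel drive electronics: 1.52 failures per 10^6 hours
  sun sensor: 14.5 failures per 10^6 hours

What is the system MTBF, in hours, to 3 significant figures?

Series of exponential components: λ_sys = Σ λ_i
λ_sys = 0.00000116 + 0.0000483 + 0.00000152 + 0.0000145 = 6.5480e-05 /h
MTBF = 1 / λ_sys = 15300 h

15300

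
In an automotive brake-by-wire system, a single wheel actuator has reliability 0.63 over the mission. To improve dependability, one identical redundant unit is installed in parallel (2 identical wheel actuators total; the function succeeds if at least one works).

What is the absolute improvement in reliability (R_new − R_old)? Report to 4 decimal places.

R_before = 0.63
R_after = 1 − (1 − 0.63)^2 = 0.8631
ΔR = 0.8631 − 0.63 = 0.2331

0.2331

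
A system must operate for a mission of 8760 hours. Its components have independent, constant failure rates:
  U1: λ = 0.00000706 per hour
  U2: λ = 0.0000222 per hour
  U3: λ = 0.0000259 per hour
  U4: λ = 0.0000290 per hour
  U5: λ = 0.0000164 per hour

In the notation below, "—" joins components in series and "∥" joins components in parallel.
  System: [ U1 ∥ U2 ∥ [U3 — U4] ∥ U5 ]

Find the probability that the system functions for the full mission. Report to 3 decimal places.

0.999

R(U1) = exp(−0.00000706 × 8760) = 0.94003
R(U2) = exp(−0.0000222 × 8760) = 0.82327
R(U3) = exp(−0.0000259 × 8760) = 0.79701
R(U4) = exp(−0.0000290 × 8760) = 0.77566
R(U5) = exp(−0.0000164 × 8760) = 0.86618
Series (U3 and U4): 0.79701 × 0.77566 = 0.61821
Parallel (U1, U2, [0.61821], and U5): 1 − (1 − 0.94003)(1 − 0.82327)(1 − 0.61821)(1 − 0.86618) = 0.999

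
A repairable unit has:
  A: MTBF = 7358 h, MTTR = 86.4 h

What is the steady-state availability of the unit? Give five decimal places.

0.98839

A(A) = MTBF/(MTBF+MTTR) = 7358/(7358+86.4) = 0.98839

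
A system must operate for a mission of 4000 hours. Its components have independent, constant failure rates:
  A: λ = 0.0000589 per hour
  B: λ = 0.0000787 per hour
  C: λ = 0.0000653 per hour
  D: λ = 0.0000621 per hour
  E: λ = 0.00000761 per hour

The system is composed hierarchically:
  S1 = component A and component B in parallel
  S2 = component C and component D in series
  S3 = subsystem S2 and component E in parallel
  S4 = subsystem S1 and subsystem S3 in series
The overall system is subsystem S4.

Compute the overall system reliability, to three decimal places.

R(A) = exp(−0.0000589 × 4000) = 0.79010
R(B) = exp(−0.0000787 × 4000) = 0.72993
R(C) = exp(−0.0000653 × 4000) = 0.77013
R(D) = exp(−0.0000621 × 4000) = 0.78005
R(E) = exp(−0.00000761 × 4000) = 0.97002
Parallel (A and B): 1 − (1 − 0.79010)(1 − 0.72993) = 0.94331
Series (C and D): 0.77013 × 0.78005 = 0.60074
Parallel ([0.60074] and E): 1 − (1 − 0.60074)(1 − 0.97002) = 0.98803
Series ([0.94331] and [0.98803]): 0.94331 × 0.98803 = 0.932

0.932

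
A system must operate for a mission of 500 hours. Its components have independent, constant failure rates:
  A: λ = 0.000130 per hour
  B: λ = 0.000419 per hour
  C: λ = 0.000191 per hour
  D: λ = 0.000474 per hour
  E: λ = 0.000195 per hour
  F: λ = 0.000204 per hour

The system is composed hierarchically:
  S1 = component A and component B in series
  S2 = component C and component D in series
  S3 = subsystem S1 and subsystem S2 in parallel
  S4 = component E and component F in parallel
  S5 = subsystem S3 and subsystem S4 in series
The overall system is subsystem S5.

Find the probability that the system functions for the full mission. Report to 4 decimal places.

R(A) = exp(−0.000130 × 500) = 0.937067
R(B) = exp(−0.000419 × 500) = 0.810990
R(C) = exp(−0.000191 × 500) = 0.908918
R(D) = exp(−0.000474 × 500) = 0.788991
R(E) = exp(−0.000195 × 500) = 0.907102
R(F) = exp(−0.000204 × 500) = 0.903030
Series (A and B): 0.937067 × 0.810990 = 0.759952
Series (C and D): 0.908918 × 0.788991 = 0.717128
Parallel ([0.759952] and [0.717128]): 1 − (1 − 0.759952)(1 − 0.717128) = 0.932097
Parallel (E and F): 1 − (1 − 0.907102)(1 − 0.903030) = 0.990992
Series ([0.932097] and [0.990992]): 0.932097 × 0.990992 = 0.9237

0.9237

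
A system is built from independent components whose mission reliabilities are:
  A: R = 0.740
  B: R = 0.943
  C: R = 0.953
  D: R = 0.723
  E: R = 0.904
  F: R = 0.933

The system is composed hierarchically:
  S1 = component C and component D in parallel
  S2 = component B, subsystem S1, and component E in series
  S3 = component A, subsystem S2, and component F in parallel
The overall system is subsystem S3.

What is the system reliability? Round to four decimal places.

Parallel (C and D): 1 − (1 − 0.953000)(1 − 0.723000) = 0.986981
Series (B, [0.986981], and E): 0.943000 × 0.986981 × 0.904000 = 0.841374
Parallel (A, [0.841374], and F): 1 − (1 − 0.740000)(1 − 0.841374)(1 − 0.933000) = 0.9972

0.9972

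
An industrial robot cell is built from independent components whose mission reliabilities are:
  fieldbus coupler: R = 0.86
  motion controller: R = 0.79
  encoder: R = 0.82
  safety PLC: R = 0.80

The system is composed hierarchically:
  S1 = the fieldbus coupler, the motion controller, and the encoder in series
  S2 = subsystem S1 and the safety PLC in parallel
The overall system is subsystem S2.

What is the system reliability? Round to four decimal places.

Series (fieldbus coupler, motion controller, and encoder): 0.860000 × 0.790000 × 0.820000 = 0.557108
Parallel ([0.557108] and safety PLC): 1 − (1 − 0.557108)(1 − 0.800000) = 0.9114

0.9114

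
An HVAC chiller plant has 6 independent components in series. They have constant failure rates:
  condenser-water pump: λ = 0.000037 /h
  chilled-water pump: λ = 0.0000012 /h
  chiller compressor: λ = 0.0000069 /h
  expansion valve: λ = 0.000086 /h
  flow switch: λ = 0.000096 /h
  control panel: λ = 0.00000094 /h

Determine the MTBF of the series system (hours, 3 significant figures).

Series of exponential components: λ_sys = Σ λ_i
λ_sys = 0.000037 + 0.0000012 + 0.0000069 + 0.000086 + 0.000096 + 0.00000094 = 2.2804e-04 /h
MTBF = 1 / λ_sys = 4390 h

4390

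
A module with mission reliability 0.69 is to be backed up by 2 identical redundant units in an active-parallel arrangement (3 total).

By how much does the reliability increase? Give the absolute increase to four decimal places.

R_before = 0.69
R_after = 1 − (1 − 0.69)^3 = 0.9702
ΔR = 0.9702 − 0.69 = 0.2802

0.2802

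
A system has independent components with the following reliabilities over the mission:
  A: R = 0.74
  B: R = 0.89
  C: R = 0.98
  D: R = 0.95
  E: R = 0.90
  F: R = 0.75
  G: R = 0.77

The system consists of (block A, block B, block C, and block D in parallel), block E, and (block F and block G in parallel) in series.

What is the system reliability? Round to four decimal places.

0.8482

Parallel (A, B, C, and D): 1 − (1 − 0.740000)(1 − 0.890000)(1 − 0.980000)(1 − 0.950000) = 0.999971
Parallel (F and G): 1 − (1 − 0.750000)(1 − 0.770000) = 0.942500
Series ([0.999971], E, and [0.942500]): 0.999971 × 0.900000 × 0.942500 = 0.8482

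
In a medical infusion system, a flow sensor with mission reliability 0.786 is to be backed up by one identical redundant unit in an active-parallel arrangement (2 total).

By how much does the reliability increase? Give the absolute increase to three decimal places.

0.168

R_before = 0.786
R_after = 1 − (1 − 0.786)^2 = 0.954
ΔR = 0.954 − 0.786 = 0.168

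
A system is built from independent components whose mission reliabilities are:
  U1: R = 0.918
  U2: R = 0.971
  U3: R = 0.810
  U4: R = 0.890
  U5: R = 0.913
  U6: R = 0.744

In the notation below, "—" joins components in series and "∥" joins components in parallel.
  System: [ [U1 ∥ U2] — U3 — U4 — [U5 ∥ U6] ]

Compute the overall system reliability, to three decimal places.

0.703

Parallel (U1 and U2): 1 − (1 − 0.91800)(1 − 0.97100) = 0.99762
Parallel (U5 and U6): 1 − (1 − 0.91300)(1 − 0.74400) = 0.97773
Series ([0.99762], U3, U4, and [0.97773]): 0.99762 × 0.81000 × 0.89000 × 0.97773 = 0.703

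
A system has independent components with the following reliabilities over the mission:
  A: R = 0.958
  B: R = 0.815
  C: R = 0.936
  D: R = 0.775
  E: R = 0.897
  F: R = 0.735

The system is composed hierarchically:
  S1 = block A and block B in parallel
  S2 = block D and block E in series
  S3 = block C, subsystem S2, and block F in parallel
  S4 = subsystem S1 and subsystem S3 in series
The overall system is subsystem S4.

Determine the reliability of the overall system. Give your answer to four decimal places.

0.9871

Parallel (A and B): 1 − (1 − 0.958000)(1 − 0.815000) = 0.992230
Series (D and E): 0.775000 × 0.897000 = 0.695175
Parallel (C, [0.695175], and F): 1 − (1 − 0.936000)(1 − 0.695175)(1 − 0.735000) = 0.994830
Series ([0.992230] and [0.994830]): 0.992230 × 0.994830 = 0.9871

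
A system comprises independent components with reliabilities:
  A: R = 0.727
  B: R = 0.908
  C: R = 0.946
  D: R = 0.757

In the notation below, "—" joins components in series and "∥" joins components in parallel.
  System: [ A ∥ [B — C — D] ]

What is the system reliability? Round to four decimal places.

Series (B, C, and D): 0.908000 × 0.946000 × 0.757000 = 0.650239
Parallel (A and [0.650239]): 1 − (1 − 0.727000)(1 − 0.650239) = 0.9045

0.9045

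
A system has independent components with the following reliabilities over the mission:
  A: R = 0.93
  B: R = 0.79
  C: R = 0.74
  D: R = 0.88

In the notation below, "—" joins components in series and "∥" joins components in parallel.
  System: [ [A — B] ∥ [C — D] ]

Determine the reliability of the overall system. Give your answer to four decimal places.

Series (A and B): 0.930000 × 0.790000 = 0.734700
Series (C and D): 0.740000 × 0.880000 = 0.651200
Parallel ([0.734700] and [0.651200]): 1 − (1 − 0.734700)(1 − 0.651200) = 0.9075

0.9075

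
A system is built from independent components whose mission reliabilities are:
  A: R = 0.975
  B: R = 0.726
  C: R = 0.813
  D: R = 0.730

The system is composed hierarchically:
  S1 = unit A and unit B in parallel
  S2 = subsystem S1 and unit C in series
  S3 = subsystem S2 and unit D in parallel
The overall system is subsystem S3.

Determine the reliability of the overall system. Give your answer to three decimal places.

0.948

Parallel (A and B): 1 − (1 − 0.97500)(1 − 0.72600) = 0.99315
Series ([0.99315] and C): 0.99315 × 0.81300 = 0.80743
Parallel ([0.80743] and D): 1 − (1 − 0.80743)(1 − 0.73000) = 0.948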